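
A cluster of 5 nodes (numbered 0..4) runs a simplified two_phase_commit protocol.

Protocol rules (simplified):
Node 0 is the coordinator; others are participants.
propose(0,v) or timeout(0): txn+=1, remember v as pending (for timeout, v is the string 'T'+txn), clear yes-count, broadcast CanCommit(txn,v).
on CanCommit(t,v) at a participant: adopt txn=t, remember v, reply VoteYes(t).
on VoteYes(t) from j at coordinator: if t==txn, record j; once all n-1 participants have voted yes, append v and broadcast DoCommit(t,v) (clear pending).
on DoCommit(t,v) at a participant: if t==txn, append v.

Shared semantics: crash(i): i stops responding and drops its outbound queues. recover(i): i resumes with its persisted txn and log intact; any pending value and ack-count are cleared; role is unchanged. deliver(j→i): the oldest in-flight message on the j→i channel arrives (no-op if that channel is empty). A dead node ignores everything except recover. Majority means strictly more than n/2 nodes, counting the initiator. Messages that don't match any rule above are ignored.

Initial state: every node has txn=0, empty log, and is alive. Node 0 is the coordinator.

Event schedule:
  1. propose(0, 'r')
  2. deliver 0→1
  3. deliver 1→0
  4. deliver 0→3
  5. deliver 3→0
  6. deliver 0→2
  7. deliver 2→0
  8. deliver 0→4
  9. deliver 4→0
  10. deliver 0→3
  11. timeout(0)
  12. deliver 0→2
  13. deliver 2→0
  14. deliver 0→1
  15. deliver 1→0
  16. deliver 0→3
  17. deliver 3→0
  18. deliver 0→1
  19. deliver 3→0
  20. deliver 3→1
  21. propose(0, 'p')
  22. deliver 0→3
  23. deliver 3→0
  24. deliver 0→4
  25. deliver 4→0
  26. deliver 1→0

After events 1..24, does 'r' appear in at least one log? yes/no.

yes

1. propose(0,'r'):  <0:coor t1 ->
2. deliver 0→1:  <1:part t1 ->
3. deliver 1→0:  nop
4. deliver 0→3:  <3:part t1 ->
5. deliver 3→0:  nop
6. deliver 0→2:  <2:part t1 ->
7. deliver 2→0:  nop
8. deliver 0→4:  <4:part t1 ->
9. deliver 4→0:  <0:coor t1 r>
10. deliver 0→3:  <3:part t1 r>
11. timeout(0):  <0:coor t2 r>
12. deliver 0→2:  <2:part t1 r>
13. deliver 2→0:  nop
14. deliver 0→1:  <1:part t1 r>
15. deliver 1→0:  nop
16. deliver 0→3:  <3:part t2 r>
17. deliver 3→0:  nop
18. deliver 0→1:  <1:part t2 r>
19. deliver 3→0:  nop
20. deliver 3→1:  nop
21. propose(0,'p'):  <0:coor t3 r>
22. deliver 0→3:  <3:part t3 r>
23. deliver 3→0:  nop
24. deliver 0→4:  <4:part t1 r>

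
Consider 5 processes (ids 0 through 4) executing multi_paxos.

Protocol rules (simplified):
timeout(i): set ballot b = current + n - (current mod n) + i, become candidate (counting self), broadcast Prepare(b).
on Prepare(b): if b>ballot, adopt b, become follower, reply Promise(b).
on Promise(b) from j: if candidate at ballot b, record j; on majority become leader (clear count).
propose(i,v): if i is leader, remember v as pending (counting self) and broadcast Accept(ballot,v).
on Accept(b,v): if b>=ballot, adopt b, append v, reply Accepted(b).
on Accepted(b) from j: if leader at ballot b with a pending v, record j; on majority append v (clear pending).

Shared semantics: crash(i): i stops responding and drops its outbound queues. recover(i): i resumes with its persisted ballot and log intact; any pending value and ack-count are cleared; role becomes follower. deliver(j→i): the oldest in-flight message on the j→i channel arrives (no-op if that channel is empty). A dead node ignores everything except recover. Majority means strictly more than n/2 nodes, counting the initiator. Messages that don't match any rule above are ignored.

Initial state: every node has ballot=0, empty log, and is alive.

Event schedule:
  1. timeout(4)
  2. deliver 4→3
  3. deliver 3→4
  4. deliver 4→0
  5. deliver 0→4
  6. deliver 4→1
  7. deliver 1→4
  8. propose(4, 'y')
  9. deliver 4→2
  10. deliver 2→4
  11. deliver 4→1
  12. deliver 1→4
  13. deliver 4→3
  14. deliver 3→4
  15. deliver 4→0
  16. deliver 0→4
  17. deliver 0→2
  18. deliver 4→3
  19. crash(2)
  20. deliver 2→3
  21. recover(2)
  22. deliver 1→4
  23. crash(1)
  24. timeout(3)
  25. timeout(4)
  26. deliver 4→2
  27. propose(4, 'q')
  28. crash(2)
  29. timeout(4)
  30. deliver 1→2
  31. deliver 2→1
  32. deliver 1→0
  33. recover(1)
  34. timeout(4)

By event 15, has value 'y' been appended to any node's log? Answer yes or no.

yes

[1] timeout(4) → N4(cand b9 [-])
[2] deliver 4→3 → N3(foll b9 [-])
[3] deliver 3→4 → ∅
[4] deliver 4→0 → N0(foll b9 [-])
[5] deliver 0→4 → N4(lead b9 [-])
[6] deliver 4→1 → N1(foll b9 [-])
[7] deliver 1→4 → ∅
[8] propose(4,'y') → ∅
[9] deliver 4→2 → N2(foll b9 [-])
[10] deliver 2→4 → ∅
[11] deliver 4→1 → N1(foll b9 [y])
[12] deliver 1→4 → ∅
[13] deliver 4→3 → N3(foll b9 [y])
[14] deliver 3→4 → N4(lead b9 [y])
[15] deliver 4→0 → N0(foll b9 [y])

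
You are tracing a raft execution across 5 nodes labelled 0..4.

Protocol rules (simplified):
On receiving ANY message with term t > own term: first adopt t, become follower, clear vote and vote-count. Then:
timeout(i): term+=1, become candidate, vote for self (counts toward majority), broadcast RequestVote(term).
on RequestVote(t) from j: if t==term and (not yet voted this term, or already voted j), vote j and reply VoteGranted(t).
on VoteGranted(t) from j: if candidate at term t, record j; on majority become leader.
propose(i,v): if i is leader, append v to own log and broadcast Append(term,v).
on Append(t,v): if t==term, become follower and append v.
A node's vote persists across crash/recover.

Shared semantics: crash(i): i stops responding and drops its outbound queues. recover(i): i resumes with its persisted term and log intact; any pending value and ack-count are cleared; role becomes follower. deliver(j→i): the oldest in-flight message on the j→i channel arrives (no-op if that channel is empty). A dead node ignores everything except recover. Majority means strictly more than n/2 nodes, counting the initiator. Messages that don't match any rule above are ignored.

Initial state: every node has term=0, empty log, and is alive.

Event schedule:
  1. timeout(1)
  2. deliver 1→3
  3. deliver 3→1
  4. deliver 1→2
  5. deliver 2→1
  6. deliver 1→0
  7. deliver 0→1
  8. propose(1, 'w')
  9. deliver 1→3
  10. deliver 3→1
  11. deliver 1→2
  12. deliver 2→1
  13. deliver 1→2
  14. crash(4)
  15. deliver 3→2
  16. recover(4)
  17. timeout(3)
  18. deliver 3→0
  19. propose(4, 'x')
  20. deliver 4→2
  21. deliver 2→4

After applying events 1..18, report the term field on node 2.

[1] timeout(1) → N1(cand t1 [-])
[2] deliver 1→3 → N3(foll t1 [-])
[3] deliver 3→1 → ∅
[4] deliver 1→2 → N2(foll t1 [-])
[5] deliver 2→1 → N1(lead t1 [-])
[6] deliver 1→0 → N0(foll t1 [-])
[7] deliver 0→1 → ∅
[8] propose(1,'w') → N1(lead t1 [w])
[9] deliver 1→3 → N3(foll t1 [w])
[10] deliver 3→1 → ∅
[11] deliver 1→2 → N2(foll t1 [w])
[12] deliver 2→1 → ∅
[13] deliver 1→2 → ∅
[14] crash(4) → N4(✗foll t0 [-])
[15] deliver 3→2 → ∅
[16] recover(4) → N4(foll t0 [-])
[17] timeout(3) → N3(cand t2 [w])
[18] deliver 3→0 → N0(foll t2 [-])

1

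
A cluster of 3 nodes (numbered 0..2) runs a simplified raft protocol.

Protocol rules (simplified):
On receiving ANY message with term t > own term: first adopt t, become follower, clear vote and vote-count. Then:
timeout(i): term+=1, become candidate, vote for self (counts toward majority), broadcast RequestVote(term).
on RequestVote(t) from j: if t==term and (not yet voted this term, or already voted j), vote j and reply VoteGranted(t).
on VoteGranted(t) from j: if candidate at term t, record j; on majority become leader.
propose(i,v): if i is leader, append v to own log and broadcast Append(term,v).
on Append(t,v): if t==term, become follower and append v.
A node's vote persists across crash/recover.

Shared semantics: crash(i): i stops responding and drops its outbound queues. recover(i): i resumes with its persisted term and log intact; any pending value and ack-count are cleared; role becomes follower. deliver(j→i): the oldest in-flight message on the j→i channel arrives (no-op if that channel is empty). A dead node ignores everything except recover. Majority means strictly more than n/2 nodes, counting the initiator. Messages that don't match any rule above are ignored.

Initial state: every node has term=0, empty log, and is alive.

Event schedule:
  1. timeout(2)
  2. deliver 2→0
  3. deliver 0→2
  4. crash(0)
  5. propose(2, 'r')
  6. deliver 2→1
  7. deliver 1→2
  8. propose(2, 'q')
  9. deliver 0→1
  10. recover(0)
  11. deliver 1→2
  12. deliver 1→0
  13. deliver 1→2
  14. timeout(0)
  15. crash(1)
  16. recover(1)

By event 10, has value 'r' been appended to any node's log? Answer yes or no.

step 1 timeout(2): 2={cand,t=1,log=-}
step 2 deliver 2→0: 0={foll,t=1,log=-}
step 3 deliver 0→2: 2={lead,t=1,log=-}
step 4 crash(0): 0={✗foll,t=1,log=-}
step 5 propose(2,'r'): 2={lead,t=1,log=r}
step 6 deliver 2→1: 1={foll,t=1,log=-}
step 7 deliver 1→2: —
step 8 propose(2,'q'): 2={lead,t=1,log=r,q}
step 9 deliver 0→1: —
step 10 recover(0): 0={foll,t=1,log=-}

yes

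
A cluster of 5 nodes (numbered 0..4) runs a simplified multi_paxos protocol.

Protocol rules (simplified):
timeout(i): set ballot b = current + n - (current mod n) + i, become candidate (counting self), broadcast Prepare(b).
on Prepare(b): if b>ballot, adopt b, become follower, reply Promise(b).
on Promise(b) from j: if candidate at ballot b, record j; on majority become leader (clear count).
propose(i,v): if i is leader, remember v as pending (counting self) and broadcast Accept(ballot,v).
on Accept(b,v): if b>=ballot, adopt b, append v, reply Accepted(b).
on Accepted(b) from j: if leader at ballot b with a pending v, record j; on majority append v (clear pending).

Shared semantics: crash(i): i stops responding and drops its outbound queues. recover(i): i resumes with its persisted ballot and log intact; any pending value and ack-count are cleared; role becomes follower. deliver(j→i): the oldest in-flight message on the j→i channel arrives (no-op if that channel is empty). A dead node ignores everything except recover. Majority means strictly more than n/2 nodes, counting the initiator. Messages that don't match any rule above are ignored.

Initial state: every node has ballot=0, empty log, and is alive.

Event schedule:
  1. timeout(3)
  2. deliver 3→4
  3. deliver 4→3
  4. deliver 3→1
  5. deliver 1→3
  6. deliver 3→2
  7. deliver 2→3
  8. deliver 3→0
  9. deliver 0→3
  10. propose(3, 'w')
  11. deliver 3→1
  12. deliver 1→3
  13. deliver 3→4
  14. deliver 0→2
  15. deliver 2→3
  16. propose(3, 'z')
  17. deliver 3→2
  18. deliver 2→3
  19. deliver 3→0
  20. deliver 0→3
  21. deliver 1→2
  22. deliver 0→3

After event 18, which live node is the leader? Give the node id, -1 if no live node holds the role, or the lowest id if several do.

3

step 1 timeout(3): 3={cand,b=8,log=-}
step 2 deliver 3→4: 4={foll,b=8,log=-}
step 3 deliver 4→3: —
step 4 deliver 3→1: 1={foll,b=8,log=-}
step 5 deliver 1→3: 3={lead,b=8,log=-}
step 6 deliver 3→2: 2={foll,b=8,log=-}
step 7 deliver 2→3: —
step 8 deliver 3→0: 0={foll,b=8,log=-}
step 9 deliver 0→3: —
step 10 propose(3,'w'): —
step 11 deliver 3→1: 1={foll,b=8,log=w}
step 12 deliver 1→3: —
step 13 deliver 3→4: 4={foll,b=8,log=w}
step 14 deliver 0→2: —
step 15 deliver 2→3: —
step 16 propose(3,'z'): —
step 17 deliver 3→2: 2={foll,b=8,log=w}
step 18 deliver 2→3: —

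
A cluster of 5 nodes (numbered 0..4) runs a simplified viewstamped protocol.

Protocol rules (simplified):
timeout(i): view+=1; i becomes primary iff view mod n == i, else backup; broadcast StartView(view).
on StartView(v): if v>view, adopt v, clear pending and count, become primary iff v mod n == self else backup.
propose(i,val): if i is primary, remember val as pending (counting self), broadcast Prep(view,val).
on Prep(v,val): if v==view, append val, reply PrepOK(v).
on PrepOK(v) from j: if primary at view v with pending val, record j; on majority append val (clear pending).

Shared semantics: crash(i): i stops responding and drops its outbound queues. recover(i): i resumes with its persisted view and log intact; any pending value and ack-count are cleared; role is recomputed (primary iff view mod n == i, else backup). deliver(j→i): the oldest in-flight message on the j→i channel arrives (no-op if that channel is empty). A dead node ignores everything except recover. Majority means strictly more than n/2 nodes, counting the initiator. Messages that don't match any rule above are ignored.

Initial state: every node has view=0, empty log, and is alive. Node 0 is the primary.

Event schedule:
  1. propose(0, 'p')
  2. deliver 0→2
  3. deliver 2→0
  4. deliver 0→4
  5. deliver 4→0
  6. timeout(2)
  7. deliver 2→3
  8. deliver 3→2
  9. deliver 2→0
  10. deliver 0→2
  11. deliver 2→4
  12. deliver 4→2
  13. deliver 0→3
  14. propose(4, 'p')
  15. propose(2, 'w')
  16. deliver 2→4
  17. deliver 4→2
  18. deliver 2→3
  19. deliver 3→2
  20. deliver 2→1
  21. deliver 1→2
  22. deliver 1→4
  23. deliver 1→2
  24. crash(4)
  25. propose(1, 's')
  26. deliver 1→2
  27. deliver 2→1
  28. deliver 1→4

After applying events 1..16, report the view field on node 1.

step 1 propose(0,'p'): —
step 2 deliver 0→2: 2={back,v=0,log=p}
step 3 deliver 2→0: —
step 4 deliver 0→4: 4={back,v=0,log=p}
step 5 deliver 4→0: 0={prim,v=0,log=p}
step 6 timeout(2): 2={back,v=1,log=p}
step 7 deliver 2→3: 3={back,v=1,log=-}
step 8 deliver 3→2: —
step 9 deliver 2→0: 0={back,v=1,log=p}
step 10 deliver 0→2: —
step 11 deliver 2→4: 4={back,v=1,log=p}
step 12 deliver 4→2: —
step 13 deliver 0→3: —
step 14 propose(4,'p'): —
step 15 propose(2,'w'): —
step 16 deliver 2→4: —

0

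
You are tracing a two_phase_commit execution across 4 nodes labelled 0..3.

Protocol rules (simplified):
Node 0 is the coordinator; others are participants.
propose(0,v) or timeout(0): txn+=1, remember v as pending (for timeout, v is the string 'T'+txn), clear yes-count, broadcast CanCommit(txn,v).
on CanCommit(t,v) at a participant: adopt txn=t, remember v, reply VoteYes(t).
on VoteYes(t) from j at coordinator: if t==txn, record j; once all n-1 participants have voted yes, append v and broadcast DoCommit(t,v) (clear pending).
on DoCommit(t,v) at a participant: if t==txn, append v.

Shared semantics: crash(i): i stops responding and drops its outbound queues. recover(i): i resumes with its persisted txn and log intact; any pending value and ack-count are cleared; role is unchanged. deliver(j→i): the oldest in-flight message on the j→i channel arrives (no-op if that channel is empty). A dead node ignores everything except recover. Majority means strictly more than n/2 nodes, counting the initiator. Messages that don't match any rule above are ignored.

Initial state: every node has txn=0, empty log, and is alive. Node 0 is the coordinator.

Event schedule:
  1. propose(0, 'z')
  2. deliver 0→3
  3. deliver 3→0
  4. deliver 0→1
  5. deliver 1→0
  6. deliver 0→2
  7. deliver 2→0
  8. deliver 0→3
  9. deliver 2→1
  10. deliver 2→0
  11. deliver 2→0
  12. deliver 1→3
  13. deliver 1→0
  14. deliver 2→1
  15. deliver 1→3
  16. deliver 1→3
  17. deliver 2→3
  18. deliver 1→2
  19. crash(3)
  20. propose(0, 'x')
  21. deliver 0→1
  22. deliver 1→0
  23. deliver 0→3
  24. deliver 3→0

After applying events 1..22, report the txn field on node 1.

e1 propose(0,'z'): 0[coor,t=1,-]
e2 deliver 0→3: 3[part,t=1,-]
e3 deliver 3→0: ·
e4 deliver 0→1: 1[part,t=1,-]
e5 deliver 1→0: ·
e6 deliver 0→2: 2[part,t=1,-]
e7 deliver 2→0: 0[coor,t=1,z]
e8 deliver 0→3: 3[part,t=1,z]
e9 deliver 2→1: ·
e10 deliver 2→0: ·
e11 deliver 2→0: ·
e12 deliver 1→3: ·
e13 deliver 1→0: ·
e14 deliver 2→1: ·
e15 deliver 1→3: ·
e16 deliver 1→3: ·
e17 deliver 2→3: ·
e18 deliver 1→2: ·
e19 crash(3): 3[✗part,t=1,z]
e20 propose(0,'x'): 0[coor,t=2,z]
e21 deliver 0→1: 1[part,t=1,z]
e22 deliver 1→0: ·

1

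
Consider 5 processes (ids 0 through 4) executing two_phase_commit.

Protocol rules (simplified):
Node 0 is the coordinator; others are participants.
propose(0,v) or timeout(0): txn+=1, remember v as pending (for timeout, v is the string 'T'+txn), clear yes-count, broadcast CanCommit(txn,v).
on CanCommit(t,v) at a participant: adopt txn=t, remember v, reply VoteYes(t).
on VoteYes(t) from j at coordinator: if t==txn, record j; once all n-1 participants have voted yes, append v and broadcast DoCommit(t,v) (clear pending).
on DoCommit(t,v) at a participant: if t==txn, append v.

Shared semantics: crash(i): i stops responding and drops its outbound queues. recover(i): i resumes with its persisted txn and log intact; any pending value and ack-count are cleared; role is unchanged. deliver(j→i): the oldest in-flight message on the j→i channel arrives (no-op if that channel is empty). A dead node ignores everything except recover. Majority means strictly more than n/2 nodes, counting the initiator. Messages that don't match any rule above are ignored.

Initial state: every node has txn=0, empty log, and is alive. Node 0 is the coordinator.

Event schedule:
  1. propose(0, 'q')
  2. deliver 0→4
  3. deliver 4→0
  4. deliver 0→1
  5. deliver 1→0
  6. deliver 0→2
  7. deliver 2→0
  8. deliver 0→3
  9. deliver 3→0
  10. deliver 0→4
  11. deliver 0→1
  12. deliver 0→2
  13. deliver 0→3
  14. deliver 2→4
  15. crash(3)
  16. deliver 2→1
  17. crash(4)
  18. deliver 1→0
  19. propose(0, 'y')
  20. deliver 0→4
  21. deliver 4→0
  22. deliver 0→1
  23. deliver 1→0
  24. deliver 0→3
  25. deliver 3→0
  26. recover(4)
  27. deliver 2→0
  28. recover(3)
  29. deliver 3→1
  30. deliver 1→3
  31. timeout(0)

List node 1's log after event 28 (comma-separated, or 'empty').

q

step 1 propose(0,'q'): 0={coor,t=1,log=-}
step 2 deliver 0→4: 4={part,t=1,log=-}
step 3 deliver 4→0: —
step 4 deliver 0→1: 1={part,t=1,log=-}
step 5 deliver 1→0: —
step 6 deliver 0→2: 2={part,t=1,log=-}
step 7 deliver 2→0: —
step 8 deliver 0→3: 3={part,t=1,log=-}
step 9 deliver 3→0: 0={coor,t=1,log=q}
step 10 deliver 0→4: 4={part,t=1,log=q}
step 11 deliver 0→1: 1={part,t=1,log=q}
step 12 deliver 0→2: 2={part,t=1,log=q}
step 13 deliver 0→3: 3={part,t=1,log=q}
step 14 deliver 2→4: —
step 15 crash(3): 3={✗part,t=1,log=q}
step 16 deliver 2→1: —
step 17 crash(4): 4={✗part,t=1,log=q}
step 18 deliver 1→0: —
step 19 propose(0,'y'): 0={coor,t=2,log=q}
step 20 deliver 0→4: —
step 21 deliver 4→0: —
step 22 deliver 0→1: 1={part,t=2,log=q}
step 23 deliver 1→0: —
step 24 deliver 0→3: —
step 25 deliver 3→0: —
step 26 recover(4): 4={part,t=1,log=q}
step 27 deliver 2→0: —
step 28 recover(3): 3={part,t=1,log=q}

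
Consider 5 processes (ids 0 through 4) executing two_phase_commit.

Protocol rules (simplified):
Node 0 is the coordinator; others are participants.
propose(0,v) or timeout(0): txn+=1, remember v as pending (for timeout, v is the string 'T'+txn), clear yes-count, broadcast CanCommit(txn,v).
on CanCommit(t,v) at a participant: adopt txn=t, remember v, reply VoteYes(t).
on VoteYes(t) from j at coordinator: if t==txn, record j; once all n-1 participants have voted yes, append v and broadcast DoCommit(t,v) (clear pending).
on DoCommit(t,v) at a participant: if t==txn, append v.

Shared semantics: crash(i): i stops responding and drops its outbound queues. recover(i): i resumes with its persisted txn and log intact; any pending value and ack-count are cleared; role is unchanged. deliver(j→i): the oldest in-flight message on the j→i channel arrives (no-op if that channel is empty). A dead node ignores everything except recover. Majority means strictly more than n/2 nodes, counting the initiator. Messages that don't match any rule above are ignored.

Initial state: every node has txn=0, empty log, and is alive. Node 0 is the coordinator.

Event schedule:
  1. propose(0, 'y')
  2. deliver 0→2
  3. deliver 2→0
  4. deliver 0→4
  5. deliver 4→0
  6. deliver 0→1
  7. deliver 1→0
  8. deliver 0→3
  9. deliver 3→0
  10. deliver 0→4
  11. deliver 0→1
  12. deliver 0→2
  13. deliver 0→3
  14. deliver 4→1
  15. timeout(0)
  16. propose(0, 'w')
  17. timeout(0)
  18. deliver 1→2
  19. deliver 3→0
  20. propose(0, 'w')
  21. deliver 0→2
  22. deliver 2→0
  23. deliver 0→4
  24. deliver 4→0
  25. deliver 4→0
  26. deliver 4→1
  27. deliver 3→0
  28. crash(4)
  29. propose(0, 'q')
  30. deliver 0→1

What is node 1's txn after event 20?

1

after 1 — propose(0,'y'): n0:coor/t1/[-]
after 2 — deliver 0→2: n2:part/t1/[-]
after 3 — deliver 2→0: ·
after 4 — deliver 0→4: n4:part/t1/[-]
after 5 — deliver 4→0: ·
after 6 — deliver 0→1: n1:part/t1/[-]
after 7 — deliver 1→0: ·
after 8 — deliver 0→3: n3:part/t1/[-]
after 9 — deliver 3→0: n0:coor/t1/[y]
after 10 — deliver 0→4: n4:part/t1/[y]
after 11 — deliver 0→1: n1:part/t1/[y]
after 12 — deliver 0→2: n2:part/t1/[y]
after 13 — deliver 0→3: n3:part/t1/[y]
after 14 — deliver 4→1: ·
after 15 — timeout(0): n0:coor/t2/[y]
after 16 — propose(0,'w'): n0:coor/t3/[y]
after 17 — timeout(0): n0:coor/t4/[y]
after 18 — deliver 1→2: ·
after 19 — deliver 3→0: ·
after 20 — propose(0,'w'): n0:coor/t5/[y]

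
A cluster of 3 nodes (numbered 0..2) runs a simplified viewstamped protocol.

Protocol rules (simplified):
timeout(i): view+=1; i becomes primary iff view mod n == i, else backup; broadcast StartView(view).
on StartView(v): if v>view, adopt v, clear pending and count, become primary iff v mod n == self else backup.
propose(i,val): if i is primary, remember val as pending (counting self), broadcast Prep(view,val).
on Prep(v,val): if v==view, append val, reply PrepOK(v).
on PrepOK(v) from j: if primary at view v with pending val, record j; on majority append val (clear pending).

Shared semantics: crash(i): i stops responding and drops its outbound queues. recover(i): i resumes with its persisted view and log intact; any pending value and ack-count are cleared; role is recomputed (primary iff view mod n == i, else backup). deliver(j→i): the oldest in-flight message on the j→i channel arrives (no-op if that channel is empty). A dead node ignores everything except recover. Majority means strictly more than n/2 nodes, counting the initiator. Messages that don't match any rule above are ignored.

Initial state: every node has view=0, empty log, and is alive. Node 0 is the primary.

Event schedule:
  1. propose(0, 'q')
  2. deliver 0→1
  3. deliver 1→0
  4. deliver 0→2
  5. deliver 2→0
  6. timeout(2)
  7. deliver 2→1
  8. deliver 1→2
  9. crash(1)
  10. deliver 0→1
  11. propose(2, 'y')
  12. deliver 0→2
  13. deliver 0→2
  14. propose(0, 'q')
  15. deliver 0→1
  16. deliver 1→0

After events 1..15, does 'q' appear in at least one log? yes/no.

after 1 — propose(0,'q'): ·
after 2 — deliver 0→1: n1:back/v0/[q]
after 3 — deliver 1→0: n0:prim/v0/[q]
after 4 — deliver 0→2: n2:back/v0/[q]
after 5 — deliver 2→0: ·
after 6 — timeout(2): n2:back/v1/[q]
after 7 — deliver 2→1: n1:prim/v1/[q]
after 8 — deliver 1→2: ·
after 9 — crash(1): n1:✗prim/v1/[q]
after 10 — deliver 0→1: ·
after 11 — propose(2,'y'): ·
after 12 — deliver 0→2: ·
after 13 — deliver 0→2: ·
after 14 — propose(0,'q'): ·
after 15 — deliver 0→1: ·

yes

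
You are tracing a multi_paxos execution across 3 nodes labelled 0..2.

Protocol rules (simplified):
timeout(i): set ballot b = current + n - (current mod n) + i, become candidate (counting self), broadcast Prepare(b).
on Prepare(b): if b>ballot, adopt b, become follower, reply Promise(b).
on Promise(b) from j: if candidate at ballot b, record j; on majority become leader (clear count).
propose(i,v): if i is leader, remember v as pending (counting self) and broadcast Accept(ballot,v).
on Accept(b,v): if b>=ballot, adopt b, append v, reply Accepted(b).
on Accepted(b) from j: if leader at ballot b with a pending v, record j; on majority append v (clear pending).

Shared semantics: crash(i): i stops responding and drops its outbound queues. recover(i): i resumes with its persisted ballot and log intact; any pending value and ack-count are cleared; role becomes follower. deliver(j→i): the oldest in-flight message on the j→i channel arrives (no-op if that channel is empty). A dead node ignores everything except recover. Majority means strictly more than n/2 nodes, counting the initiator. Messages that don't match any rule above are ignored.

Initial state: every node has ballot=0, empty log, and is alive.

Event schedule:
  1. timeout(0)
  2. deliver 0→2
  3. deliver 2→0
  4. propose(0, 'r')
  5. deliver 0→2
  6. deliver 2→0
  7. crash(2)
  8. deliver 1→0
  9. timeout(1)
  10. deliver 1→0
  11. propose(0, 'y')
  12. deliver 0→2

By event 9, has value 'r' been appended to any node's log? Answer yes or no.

step 1 timeout(0): 0={cand,b=3,log=-}
step 2 deliver 0→2: 2={foll,b=3,log=-}
step 3 deliver 2→0: 0={lead,b=3,log=-}
step 4 propose(0,'r'): —
step 5 deliver 0→2: 2={foll,b=3,log=r}
step 6 deliver 2→0: 0={lead,b=3,log=r}
step 7 crash(2): 2={✗foll,b=3,log=r}
step 8 deliver 1→0: —
step 9 timeout(1): 1={cand,b=4,log=-}

yes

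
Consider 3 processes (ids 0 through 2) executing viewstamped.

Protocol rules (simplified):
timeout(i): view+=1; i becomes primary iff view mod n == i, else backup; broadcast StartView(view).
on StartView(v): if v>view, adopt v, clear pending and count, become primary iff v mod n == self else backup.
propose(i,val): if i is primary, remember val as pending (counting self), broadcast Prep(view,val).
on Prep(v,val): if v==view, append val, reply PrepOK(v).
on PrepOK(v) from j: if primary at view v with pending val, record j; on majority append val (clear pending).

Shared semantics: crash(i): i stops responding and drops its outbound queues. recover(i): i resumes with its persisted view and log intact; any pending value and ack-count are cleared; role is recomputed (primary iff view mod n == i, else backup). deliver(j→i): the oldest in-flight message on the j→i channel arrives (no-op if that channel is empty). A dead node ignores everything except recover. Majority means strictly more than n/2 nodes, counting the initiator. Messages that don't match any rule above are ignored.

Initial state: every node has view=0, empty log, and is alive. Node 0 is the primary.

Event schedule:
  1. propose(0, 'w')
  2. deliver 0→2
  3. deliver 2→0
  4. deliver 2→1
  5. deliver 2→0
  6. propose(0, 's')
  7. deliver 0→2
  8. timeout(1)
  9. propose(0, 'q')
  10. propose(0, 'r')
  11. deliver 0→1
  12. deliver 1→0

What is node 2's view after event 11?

0

e1 propose(0,'w'): ·
e2 deliver 0→2: 2[back,v=0,w]
e3 deliver 2→0: 0[prim,v=0,w]
e4 deliver 2→1: ·
e5 deliver 2→0: ·
e6 propose(0,'s'): ·
e7 deliver 0→2: 2[back,v=0,w,s]
e8 timeout(1): 1[prim,v=1,-]
e9 propose(0,'q'): ·
e10 propose(0,'r'): ·
e11 deliver 0→1: ·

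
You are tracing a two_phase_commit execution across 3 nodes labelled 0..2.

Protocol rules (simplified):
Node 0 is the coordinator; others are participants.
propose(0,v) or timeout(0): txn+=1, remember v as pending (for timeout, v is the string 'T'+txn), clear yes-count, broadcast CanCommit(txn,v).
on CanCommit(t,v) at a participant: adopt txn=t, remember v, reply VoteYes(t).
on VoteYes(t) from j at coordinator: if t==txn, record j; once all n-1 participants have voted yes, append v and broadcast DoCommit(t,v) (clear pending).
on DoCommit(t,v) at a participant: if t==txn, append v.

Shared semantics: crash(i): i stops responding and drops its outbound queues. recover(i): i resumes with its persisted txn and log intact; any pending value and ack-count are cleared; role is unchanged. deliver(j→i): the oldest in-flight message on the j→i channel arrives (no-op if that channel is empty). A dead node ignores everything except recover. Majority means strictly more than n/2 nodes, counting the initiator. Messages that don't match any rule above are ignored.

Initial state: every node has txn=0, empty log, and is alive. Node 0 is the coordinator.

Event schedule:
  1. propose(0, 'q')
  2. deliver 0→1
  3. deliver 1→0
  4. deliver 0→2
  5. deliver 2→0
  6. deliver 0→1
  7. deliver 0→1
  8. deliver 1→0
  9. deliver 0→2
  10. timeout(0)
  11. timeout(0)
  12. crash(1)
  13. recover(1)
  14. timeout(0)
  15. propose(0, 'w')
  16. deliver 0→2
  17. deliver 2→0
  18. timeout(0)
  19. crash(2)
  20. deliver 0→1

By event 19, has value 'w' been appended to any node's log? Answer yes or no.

no

step 1 propose(0,'q'): 0={coor,t=1,log=-}
step 2 deliver 0→1: 1={part,t=1,log=-}
step 3 deliver 1→0: —
step 4 deliver 0→2: 2={part,t=1,log=-}
step 5 deliver 2→0: 0={coor,t=1,log=q}
step 6 deliver 0→1: 1={part,t=1,log=q}
step 7 deliver 0→1: —
step 8 deliver 1→0: —
step 9 deliver 0→2: 2={part,t=1,log=q}
step 10 timeout(0): 0={coor,t=2,log=q}
step 11 timeout(0): 0={coor,t=3,log=q}
step 12 crash(1): 1={✗part,t=1,log=q}
step 13 recover(1): 1={part,t=1,log=q}
step 14 timeout(0): 0={coor,t=4,log=q}
step 15 propose(0,'w'): 0={coor,t=5,log=q}
step 16 deliver 0→2: 2={part,t=2,log=q}
step 17 deliver 2→0: —
step 18 timeout(0): 0={coor,t=6,log=q}
step 19 crash(2): 2={✗part,t=2,log=q}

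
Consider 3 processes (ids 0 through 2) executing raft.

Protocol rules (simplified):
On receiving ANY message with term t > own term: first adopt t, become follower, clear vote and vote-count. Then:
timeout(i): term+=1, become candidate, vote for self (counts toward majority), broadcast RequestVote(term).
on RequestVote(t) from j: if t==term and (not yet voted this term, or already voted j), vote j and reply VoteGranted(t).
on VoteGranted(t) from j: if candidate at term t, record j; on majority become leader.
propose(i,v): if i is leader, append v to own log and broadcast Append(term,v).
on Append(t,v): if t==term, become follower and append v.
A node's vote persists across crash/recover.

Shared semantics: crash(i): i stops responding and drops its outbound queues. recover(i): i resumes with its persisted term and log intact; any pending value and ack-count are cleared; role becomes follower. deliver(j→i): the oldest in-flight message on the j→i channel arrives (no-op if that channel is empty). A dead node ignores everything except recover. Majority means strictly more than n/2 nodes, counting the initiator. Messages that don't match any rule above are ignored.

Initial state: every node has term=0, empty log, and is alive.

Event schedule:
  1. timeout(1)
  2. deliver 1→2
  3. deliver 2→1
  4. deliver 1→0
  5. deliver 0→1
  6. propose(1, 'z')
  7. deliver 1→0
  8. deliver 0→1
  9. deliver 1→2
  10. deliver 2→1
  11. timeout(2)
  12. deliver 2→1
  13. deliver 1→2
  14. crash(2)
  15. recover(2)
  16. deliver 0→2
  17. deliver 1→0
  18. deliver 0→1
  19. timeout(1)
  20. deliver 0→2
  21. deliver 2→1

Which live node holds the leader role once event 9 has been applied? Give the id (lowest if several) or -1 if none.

after 1 — timeout(1): n1:cand/t1/[-]
after 2 — deliver 1→2: n2:foll/t1/[-]
after 3 — deliver 2→1: n1:lead/t1/[-]
after 4 — deliver 1→0: n0:foll/t1/[-]
after 5 — deliver 0→1: ·
after 6 — propose(1,'z'): n1:lead/t1/[z]
after 7 — deliver 1→0: n0:foll/t1/[z]
after 8 — deliver 0→1: ·
after 9 — deliver 1→2: n2:foll/t1/[z]

1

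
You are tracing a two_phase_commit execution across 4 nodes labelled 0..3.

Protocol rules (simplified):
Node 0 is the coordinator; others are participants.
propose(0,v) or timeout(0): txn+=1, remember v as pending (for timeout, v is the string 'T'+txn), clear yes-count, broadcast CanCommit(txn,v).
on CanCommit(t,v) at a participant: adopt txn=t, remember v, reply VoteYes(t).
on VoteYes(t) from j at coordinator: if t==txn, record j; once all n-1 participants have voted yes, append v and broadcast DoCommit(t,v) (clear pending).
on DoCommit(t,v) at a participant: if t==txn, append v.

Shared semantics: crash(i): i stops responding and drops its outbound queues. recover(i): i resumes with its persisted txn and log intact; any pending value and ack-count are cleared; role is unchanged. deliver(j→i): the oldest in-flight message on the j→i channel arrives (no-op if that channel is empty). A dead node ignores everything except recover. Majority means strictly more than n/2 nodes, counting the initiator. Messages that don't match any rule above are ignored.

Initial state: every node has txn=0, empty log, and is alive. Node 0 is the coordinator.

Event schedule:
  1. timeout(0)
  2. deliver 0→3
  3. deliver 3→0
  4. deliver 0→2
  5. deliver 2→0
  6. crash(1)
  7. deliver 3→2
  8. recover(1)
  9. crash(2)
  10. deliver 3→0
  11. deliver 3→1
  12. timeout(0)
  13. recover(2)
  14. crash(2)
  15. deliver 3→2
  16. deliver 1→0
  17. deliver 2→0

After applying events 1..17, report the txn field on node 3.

[1] timeout(0) → N0(coor t1 [-])
[2] deliver 0→3 → N3(part t1 [-])
[3] deliver 3→0 → ∅
[4] deliver 0→2 → N2(part t1 [-])
[5] deliver 2→0 → ∅
[6] crash(1) → N1(✗part t0 [-])
[7] deliver 3→2 → ∅
[8] recover(1) → N1(part t0 [-])
[9] crash(2) → N2(✗part t1 [-])
[10] deliver 3→0 → ∅
[11] deliver 3→1 → ∅
[12] timeout(0) → N0(coor t2 [-])
[13] recover(2) → N2(part t1 [-])
[14] crash(2) → N2(✗part t1 [-])
[15] deliver 3→2 → ∅
[16] deliver 1→0 → ∅
[17] deliver 2→0 → ∅

1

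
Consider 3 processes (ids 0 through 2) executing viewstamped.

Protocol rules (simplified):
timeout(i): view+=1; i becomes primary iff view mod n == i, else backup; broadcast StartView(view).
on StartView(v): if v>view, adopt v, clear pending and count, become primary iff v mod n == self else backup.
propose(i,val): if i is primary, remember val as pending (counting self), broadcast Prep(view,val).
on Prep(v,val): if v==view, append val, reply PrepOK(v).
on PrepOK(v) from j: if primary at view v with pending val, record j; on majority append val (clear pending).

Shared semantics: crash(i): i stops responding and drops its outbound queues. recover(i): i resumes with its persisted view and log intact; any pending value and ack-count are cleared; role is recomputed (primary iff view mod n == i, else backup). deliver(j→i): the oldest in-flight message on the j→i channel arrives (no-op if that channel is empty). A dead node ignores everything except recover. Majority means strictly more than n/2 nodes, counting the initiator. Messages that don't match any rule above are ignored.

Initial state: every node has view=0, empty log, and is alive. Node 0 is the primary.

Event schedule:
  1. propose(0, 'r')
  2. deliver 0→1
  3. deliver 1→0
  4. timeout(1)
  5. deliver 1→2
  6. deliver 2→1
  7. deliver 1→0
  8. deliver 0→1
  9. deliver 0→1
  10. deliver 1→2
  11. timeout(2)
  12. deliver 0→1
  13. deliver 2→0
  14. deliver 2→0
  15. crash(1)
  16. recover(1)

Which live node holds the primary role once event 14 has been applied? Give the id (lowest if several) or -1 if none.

e1 propose(0,'r'): ·
e2 deliver 0→1: 1[back,v=0,r]
e3 deliver 1→0: 0[prim,v=0,r]
e4 timeout(1): 1[prim,v=1,r]
e5 deliver 1→2: 2[back,v=1,-]
e6 deliver 2→1: ·
e7 deliver 1→0: 0[back,v=1,r]
e8 deliver 0→1: ·
e9 deliver 0→1: ·
e10 deliver 1→2: ·
e11 timeout(2): 2[prim,v=2,-]
e12 deliver 0→1: ·
e13 deliver 2→0: 0[back,v=2,r]
e14 deliver 2→0: ·

1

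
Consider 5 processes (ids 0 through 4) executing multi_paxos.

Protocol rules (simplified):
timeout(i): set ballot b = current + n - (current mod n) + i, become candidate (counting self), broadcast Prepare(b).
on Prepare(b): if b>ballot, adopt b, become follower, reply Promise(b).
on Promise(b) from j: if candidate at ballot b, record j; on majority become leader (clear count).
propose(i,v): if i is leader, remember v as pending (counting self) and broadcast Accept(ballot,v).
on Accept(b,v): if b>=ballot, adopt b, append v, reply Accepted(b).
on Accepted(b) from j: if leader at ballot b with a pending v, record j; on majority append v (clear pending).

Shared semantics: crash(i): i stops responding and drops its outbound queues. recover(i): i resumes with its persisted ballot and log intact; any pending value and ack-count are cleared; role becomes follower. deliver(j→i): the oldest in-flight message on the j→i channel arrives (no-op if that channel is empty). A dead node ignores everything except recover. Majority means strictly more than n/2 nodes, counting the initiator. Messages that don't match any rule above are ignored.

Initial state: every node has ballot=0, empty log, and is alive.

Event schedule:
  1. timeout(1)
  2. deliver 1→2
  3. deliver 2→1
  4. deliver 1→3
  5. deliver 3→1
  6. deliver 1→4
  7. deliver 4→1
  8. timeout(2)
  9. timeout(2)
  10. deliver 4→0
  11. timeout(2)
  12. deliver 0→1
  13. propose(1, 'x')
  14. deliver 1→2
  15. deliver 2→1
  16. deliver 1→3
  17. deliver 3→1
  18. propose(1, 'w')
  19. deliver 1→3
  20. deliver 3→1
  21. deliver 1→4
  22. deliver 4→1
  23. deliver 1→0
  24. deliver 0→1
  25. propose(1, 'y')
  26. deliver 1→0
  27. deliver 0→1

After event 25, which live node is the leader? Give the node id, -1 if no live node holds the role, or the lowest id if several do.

-1

[1] timeout(1) → N1(cand b6 [-])
[2] deliver 1→2 → N2(foll b6 [-])
[3] deliver 2→1 → ∅
[4] deliver 1→3 → N3(foll b6 [-])
[5] deliver 3→1 → N1(lead b6 [-])
[6] deliver 1→4 → N4(foll b6 [-])
[7] deliver 4→1 → ∅
[8] timeout(2) → N2(cand b12 [-])
[9] timeout(2) → N2(cand b17 [-])
[10] deliver 4→0 → ∅
[11] timeout(2) → N2(cand b22 [-])
[12] deliver 0→1 → ∅
[13] propose(1,'x') → ∅
[14] deliver 1→2 → ∅
[15] deliver 2→1 → N1(foll b12 [-])
[16] deliver 1→3 → N3(foll b6 [x])
[17] deliver 3→1 → ∅
[18] propose(1,'w') → ∅
[19] deliver 1→3 → ∅
[20] deliver 3→1 → ∅
[21] deliver 1→4 → N4(foll b6 [x])
[22] deliver 4→1 → ∅
[23] deliver 1→0 → N0(foll b6 [-])
[24] deliver 0→1 → ∅
[25] propose(1,'y') → ∅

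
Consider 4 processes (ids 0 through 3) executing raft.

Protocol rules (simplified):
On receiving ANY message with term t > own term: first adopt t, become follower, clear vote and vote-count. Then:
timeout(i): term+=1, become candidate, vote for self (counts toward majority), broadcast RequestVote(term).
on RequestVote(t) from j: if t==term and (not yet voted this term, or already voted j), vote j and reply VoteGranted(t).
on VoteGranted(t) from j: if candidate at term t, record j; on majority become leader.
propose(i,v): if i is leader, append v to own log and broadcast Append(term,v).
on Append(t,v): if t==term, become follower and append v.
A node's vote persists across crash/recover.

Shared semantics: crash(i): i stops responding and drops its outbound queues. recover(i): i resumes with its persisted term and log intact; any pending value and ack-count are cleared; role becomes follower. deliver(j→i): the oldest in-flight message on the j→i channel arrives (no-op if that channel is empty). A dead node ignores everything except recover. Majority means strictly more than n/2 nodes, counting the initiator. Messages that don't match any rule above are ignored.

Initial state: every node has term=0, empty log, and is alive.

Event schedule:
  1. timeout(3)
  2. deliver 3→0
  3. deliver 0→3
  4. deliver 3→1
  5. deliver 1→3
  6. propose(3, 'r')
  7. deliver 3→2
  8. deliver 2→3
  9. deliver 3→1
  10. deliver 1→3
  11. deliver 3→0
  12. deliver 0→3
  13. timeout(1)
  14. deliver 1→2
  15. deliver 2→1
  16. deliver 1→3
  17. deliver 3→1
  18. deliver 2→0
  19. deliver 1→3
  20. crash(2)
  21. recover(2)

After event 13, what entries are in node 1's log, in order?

[1] timeout(3) → N3(cand t1 [-])
[2] deliver 3→0 → N0(foll t1 [-])
[3] deliver 0→3 → ∅
[4] deliver 3→1 → N1(foll t1 [-])
[5] deliver 1→3 → N3(lead t1 [-])
[6] propose(3,'r') → N3(lead t1 [r])
[7] deliver 3→2 → N2(foll t1 [-])
[8] deliver 2→3 → ∅
[9] deliver 3→1 → N1(foll t1 [r])
[10] deliver 1→3 → ∅
[11] deliver 3→0 → N0(foll t1 [r])
[12] deliver 0→3 → ∅
[13] timeout(1) → N1(cand t2 [r])

r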